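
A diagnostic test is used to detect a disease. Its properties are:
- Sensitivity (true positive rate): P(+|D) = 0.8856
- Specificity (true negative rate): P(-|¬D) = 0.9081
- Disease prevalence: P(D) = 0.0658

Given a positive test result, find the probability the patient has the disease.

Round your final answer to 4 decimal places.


Let D = has disease, + = positive test

Given:
- P(D) = 0.0658 (prevalence)
- P(+|D) = 0.8856 (sensitivity)
- P(-|¬D) = 0.9081 (specificity)
- P(+|¬D) = 0.0919 (false positive rate = 1 - specificity)

Step 1: Find P(+)
P(+) = P(+|D)P(D) + P(+|¬D)P(¬D)
     = 0.8856 × 0.0658 + 0.0919 × 0.9342
     = 0.05827248 + 0.08585298
     = 0.14412546

Step 2: Apply Bayes' theorem for P(D|+)
P(D|+) = P(+|D)P(D) / P(+)
       = 0.05827248 / 0.14412546
       = 0.4043


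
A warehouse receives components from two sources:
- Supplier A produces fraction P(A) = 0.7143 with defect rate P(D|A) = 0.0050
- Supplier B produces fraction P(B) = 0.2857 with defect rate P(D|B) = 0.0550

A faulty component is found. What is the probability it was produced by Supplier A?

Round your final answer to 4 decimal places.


Let A = from Supplier A, D = faulty

Given:
- P(A) = 0.7143, P(B) = 0.2857
- P(D|A) = 0.0050, P(D|B) = 0.0550

Step 1: Find P(D)
P(D) = P(D|A)P(A) + P(D|B)P(B)
     = 0.0050 × 0.7143 + 0.0550 × 0.2857
     = 0.00357150 + 0.01571350
     = 0.01928500

Step 2: Apply Bayes' theorem
P(A|D) = P(D|A)P(A) / P(D)
       = 0.00357150 / 0.01928500
       = 0.1852


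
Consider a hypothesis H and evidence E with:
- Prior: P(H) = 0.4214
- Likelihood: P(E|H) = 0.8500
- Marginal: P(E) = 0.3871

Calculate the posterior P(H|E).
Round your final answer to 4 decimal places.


Using Bayes' theorem:

P(H|E) = P(E|H) × P(H) / P(E)
       = 0.8500 × 0.4214 / 0.3871
       = 0.35819000 / 0.3871
       = 0.9253

The evidence strengthens our belief in H.
Prior: 0.4214 → Posterior: 0.9253


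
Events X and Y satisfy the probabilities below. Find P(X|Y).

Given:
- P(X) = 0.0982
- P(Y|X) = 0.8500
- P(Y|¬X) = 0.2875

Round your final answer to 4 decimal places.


Bayes' theorem: P(X|Y) = P(Y|X) × P(X) / P(Y)

Step 1: Calculate P(Y) using law of total probability
P(Y) = P(Y|X)P(X) + P(Y|¬X)P(¬X)
     = 0.8500 × 0.0982 + 0.2875 × 0.9018
     = 0.08347000 + 0.25926750
     = 0.34273750

Step 2: Apply Bayes' theorem
P(X|Y) = P(Y|X) × P(X) / P(Y)
       = 0.08347000 / 0.34273750
       = 0.2435


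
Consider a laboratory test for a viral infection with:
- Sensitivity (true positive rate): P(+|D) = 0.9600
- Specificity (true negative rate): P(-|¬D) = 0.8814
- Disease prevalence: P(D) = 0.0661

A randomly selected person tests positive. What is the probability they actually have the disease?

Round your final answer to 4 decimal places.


Let D = has disease, + = positive test

Given:
- P(D) = 0.0661 (prevalence)
- P(+|D) = 0.9600 (sensitivity)
- P(-|¬D) = 0.8814 (specificity)
- P(+|¬D) = 0.1186 (false positive rate = 1 - specificity)

Step 1: Find P(+)
P(+) = P(+|D)P(D) + P(+|¬D)P(¬D)
     = 0.9600 × 0.0661 + 0.1186 × 0.9339
     = 0.06345600 + 0.11076054
     = 0.17421654

Step 2: Apply Bayes' theorem for P(D|+)
P(D|+) = P(+|D)P(D) / P(+)
       = 0.06345600 / 0.17421654
       = 0.3642


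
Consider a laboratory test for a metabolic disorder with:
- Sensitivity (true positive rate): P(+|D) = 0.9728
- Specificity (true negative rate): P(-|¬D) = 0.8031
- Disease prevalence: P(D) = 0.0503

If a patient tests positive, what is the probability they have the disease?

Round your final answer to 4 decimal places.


Let D = has disease, + = positive test

Given:
- P(D) = 0.0503 (prevalence)
- P(+|D) = 0.9728 (sensitivity)
- P(-|¬D) = 0.8031 (specificity)
- P(+|¬D) = 0.1969 (false positive rate = 1 - specificity)

Step 1: Find P(+)
P(+) = P(+|D)P(D) + P(+|¬D)P(¬D)
     = 0.9728 × 0.0503 + 0.1969 × 0.9497
     = 0.04893184 + 0.18699593
     = 0.23592777

Step 2: Apply Bayes' theorem for P(D|+)
P(D|+) = P(+|D)P(D) / P(+)
       = 0.04893184 / 0.23592777
       = 0.2074


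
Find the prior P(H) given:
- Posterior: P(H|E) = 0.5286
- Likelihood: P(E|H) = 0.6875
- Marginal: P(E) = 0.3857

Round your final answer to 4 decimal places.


From Bayes' theorem: P(H|E) = P(E|H) × P(H) / P(E)

Rearranging for P(H):
P(H) = P(H|E) × P(E) / P(E|H)
     = 0.5286 × 0.3857 / 0.6875
     = 0.20388102 / 0.6875
     = 0.2966


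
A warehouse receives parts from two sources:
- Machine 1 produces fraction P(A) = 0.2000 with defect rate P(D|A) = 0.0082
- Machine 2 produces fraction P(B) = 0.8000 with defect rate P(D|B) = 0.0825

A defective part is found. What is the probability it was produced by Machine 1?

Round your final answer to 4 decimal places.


Let A = from Machine 1, D = defective

Given:
- P(A) = 0.2000, P(B) = 0.8000
- P(D|A) = 0.0082, P(D|B) = 0.0825

Step 1: Find P(D)
P(D) = P(D|A)P(A) + P(D|B)P(B)
     = 0.0082 × 0.2000 + 0.0825 × 0.8000
     = 0.00164000 + 0.06600000
     = 0.06764000

Step 2: Apply Bayes' theorem
P(A|D) = P(D|A)P(A) / P(D)
       = 0.00164000 / 0.06764000
       = 0.0242


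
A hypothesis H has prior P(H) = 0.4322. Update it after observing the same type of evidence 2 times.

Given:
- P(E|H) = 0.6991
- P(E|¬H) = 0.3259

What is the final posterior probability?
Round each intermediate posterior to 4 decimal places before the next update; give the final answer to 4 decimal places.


Sequential Bayesian updating:

Initial prior: P(H) = 0.4322

Update 1:
  P(E) = 0.6991 × 0.4322 + 0.3259 × 0.5678 = 0.30215102 + 0.18504602 = 0.48719704
  P(H|E) = 0.30215102 / 0.48719704 = 0.6202

Update 2:
  P(E) = 0.6991 × 0.6202 + 0.3259 × 0.3798 = 0.43358182 + 0.12377682 = 0.55735864
  P(H|E) = 0.43358182 / 0.55735864 = 0.7779

Final posterior: 0.7779


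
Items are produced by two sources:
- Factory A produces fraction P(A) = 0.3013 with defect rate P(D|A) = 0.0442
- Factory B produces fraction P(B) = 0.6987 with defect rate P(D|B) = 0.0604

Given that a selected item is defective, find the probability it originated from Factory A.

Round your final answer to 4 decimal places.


Let A = from Factory A, D = defective

Given:
- P(A) = 0.3013, P(B) = 0.6987
- P(D|A) = 0.0442, P(D|B) = 0.0604

Step 1: Find P(D)
P(D) = P(D|A)P(A) + P(D|B)P(B)
     = 0.0442 × 0.3013 + 0.0604 × 0.6987
     = 0.01331746 + 0.04220148
     = 0.05551894

Step 2: Apply Bayes' theorem
P(A|D) = P(D|A)P(A) / P(D)
       = 0.01331746 / 0.05551894
       = 0.2399


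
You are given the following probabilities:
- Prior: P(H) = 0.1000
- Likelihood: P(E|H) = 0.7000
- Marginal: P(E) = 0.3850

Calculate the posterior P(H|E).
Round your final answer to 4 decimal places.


Using Bayes' theorem:

P(H|E) = P(E|H) × P(H) / P(E)
       = 0.7000 × 0.1000 / 0.3850
       = 0.07000000 / 0.3850
       = 0.1818

The evidence strengthens our belief in H.
Prior: 0.1000 → Posterior: 0.1818


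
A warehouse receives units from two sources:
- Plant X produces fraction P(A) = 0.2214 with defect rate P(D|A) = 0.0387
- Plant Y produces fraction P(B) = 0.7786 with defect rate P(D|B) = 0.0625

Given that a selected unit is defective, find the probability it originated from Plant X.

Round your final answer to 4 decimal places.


Let A = from Plant X, D = defective

Given:
- P(A) = 0.2214, P(B) = 0.7786
- P(D|A) = 0.0387, P(D|B) = 0.0625

Step 1: Find P(D)
P(D) = P(D|A)P(A) + P(D|B)P(B)
     = 0.0387 × 0.2214 + 0.0625 × 0.7786
     = 0.00856818 + 0.04866250
     = 0.05723068

Step 2: Apply Bayes' theorem
P(A|D) = P(D|A)P(A) / P(D)
       = 0.00856818 / 0.05723068
       = 0.1497


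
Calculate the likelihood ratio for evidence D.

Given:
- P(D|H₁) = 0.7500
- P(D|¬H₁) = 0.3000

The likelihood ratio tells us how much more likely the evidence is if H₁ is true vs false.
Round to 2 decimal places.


Likelihood Ratio (LR) = P(D|H₁) / P(D|¬H₁)

LR = 0.7500 / 0.3000
   = 2.50

The evidence is 2.50 times more likely if H₁ is true than if H₁ is false.
Because LR exceeds 1, D is evidence for H₁.


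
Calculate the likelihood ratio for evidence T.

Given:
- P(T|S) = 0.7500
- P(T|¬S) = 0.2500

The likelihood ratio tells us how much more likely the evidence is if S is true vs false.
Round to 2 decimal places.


Likelihood Ratio (LR) = P(T|S) / P(T|¬S)

LR = 0.7500 / 0.2500
   = 3.00

The evidence is 3.00 times more likely if S is true than if S is false.
Because LR exceeds 1, T is evidence for S.


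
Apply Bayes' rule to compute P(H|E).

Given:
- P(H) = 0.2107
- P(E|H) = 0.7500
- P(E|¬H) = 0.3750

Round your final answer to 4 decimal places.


Bayes' theorem: P(H|E) = P(E|H) × P(H) / P(E)

Step 1: Calculate P(E) using law of total probability
P(E) = P(E|H)P(H) + P(E|¬H)P(¬H)
     = 0.7500 × 0.2107 + 0.3750 × 0.7893
     = 0.15802500 + 0.29598750
     = 0.45401250

Step 2: Apply Bayes' theorem
P(H|E) = P(E|H) × P(H) / P(E)
       = 0.15802500 / 0.45401250
       = 0.3481


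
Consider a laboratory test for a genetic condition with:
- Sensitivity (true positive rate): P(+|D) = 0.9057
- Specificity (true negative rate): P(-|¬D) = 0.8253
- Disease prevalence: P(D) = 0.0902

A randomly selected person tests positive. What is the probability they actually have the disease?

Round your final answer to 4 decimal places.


Let D = has disease, + = positive test

Given:
- P(D) = 0.0902 (prevalence)
- P(+|D) = 0.9057 (sensitivity)
- P(-|¬D) = 0.8253 (specificity)
- P(+|¬D) = 0.1747 (false positive rate = 1 - specificity)

Step 1: Find P(+)
P(+) = P(+|D)P(D) + P(+|¬D)P(¬D)
     = 0.9057 × 0.0902 + 0.1747 × 0.9098
     = 0.08169414 + 0.15894206
     = 0.24063620

Step 2: Apply Bayes' theorem for P(D|+)
P(D|+) = P(+|D)P(D) / P(+)
       = 0.08169414 / 0.24063620
       = 0.3395


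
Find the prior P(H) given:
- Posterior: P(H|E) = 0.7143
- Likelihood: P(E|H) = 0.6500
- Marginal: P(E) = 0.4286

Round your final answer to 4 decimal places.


From Bayes' theorem: P(H|E) = P(E|H) × P(H) / P(E)

Rearranging for P(H):
P(H) = P(H|E) × P(E) / P(E|H)
     = 0.7143 × 0.4286 / 0.6500
     = 0.30614898 / 0.6500
     = 0.4710


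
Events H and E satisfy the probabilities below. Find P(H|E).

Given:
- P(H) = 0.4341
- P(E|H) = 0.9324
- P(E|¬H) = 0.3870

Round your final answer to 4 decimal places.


Bayes' theorem: P(H|E) = P(E|H) × P(H) / P(E)

Step 1: Calculate P(E) using law of total probability
P(E) = P(E|H)P(H) + P(E|¬H)P(¬H)
     = 0.9324 × 0.4341 + 0.3870 × 0.5659
     = 0.40475484 + 0.21900330
     = 0.62375814

Step 2: Apply Bayes' theorem
P(H|E) = P(E|H) × P(H) / P(E)
       = 0.40475484 / 0.62375814
       = 0.6489


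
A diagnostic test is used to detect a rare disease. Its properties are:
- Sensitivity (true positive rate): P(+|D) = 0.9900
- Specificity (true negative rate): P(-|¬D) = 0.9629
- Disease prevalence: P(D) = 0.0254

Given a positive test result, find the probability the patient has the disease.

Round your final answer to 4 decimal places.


Let D = has disease, + = positive test

Given:
- P(D) = 0.0254 (prevalence)
- P(+|D) = 0.9900 (sensitivity)
- P(-|¬D) = 0.9629 (specificity)
- P(+|¬D) = 0.0371 (false positive rate = 1 - specificity)

Step 1: Find P(+)
P(+) = P(+|D)P(D) + P(+|¬D)P(¬D)
     = 0.9900 × 0.0254 + 0.0371 × 0.9746
     = 0.02514600 + 0.03615766
     = 0.06130366

Step 2: Apply Bayes' theorem for P(D|+)
P(D|+) = P(+|D)P(D) / P(+)
       = 0.02514600 / 0.06130366
       = 0.4102


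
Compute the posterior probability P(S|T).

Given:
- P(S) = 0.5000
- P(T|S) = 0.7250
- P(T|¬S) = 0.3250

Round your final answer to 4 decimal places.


Bayes' theorem: P(S|T) = P(T|S) × P(S) / P(T)

Step 1: Calculate P(T) using law of total probability
P(T) = P(T|S)P(S) + P(T|¬S)P(¬S)
     = 0.7250 × 0.5000 + 0.3250 × 0.5000
     = 0.36250000 + 0.16250000
     = 0.52500000

Step 2: Apply Bayes' theorem
P(S|T) = P(T|S) × P(S) / P(T)
       = 0.36250000 / 0.52500000
       = 0.6905


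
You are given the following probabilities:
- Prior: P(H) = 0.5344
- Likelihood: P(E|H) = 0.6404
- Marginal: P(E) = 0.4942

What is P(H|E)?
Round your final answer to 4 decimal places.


Using Bayes' theorem:

P(H|E) = P(E|H) × P(H) / P(E)
       = 0.6404 × 0.5344 / 0.4942
       = 0.34222976 / 0.4942
       = 0.6925

The evidence strengthens our belief in H.
Prior: 0.5344 → Posterior: 0.6925


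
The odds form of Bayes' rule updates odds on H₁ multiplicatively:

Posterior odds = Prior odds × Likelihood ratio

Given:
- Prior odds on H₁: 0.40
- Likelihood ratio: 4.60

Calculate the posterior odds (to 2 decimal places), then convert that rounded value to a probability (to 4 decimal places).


Step 1: Calculate posterior odds
Posterior odds = Prior odds × LR
               = 0.40 × 4.60
               = 1.84

Step 2: Convert to probability
P(H₁|E) = Posterior odds / (1 + Posterior odds)
       = 1.84 / (1 + 1.84)
       = 1.84 / 2.84
       = 0.6479

The evidence increased P(H₁) from 0.2857 to 0.6479.


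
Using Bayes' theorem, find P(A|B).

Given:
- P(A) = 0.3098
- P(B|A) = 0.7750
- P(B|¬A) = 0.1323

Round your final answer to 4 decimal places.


Bayes' theorem: P(A|B) = P(B|A) × P(A) / P(B)

Step 1: Calculate P(B) using law of total probability
P(B) = P(B|A)P(A) + P(B|¬A)P(¬A)
     = 0.7750 × 0.3098 + 0.1323 × 0.6902
     = 0.24009500 + 0.09131346
     = 0.33140846

Step 2: Apply Bayes' theorem
P(A|B) = P(B|A) × P(A) / P(B)
       = 0.24009500 / 0.33140846
       = 0.7245


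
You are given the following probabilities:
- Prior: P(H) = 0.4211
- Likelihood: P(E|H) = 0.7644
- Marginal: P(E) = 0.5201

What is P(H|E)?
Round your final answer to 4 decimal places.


Using Bayes' theorem:

P(H|E) = P(E|H) × P(H) / P(E)
       = 0.7644 × 0.4211 / 0.5201
       = 0.32188884 / 0.5201
       = 0.6189

The evidence strengthens our belief in H.
Prior: 0.4211 → Posterior: 0.6189


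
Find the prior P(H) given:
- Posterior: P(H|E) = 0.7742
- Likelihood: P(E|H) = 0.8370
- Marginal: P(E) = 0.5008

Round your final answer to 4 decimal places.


From Bayes' theorem: P(H|E) = P(E|H) × P(H) / P(E)

Rearranging for P(H):
P(H) = P(H|E) × P(E) / P(E|H)
     = 0.7742 × 0.5008 / 0.8370
     = 0.38771936 / 0.8370
     = 0.4632


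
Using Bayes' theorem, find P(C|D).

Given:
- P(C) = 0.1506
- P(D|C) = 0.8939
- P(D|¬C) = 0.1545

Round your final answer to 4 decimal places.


Bayes' theorem: P(C|D) = P(D|C) × P(C) / P(D)

Step 1: Calculate P(D) using law of total probability
P(D) = P(D|C)P(C) + P(D|¬C)P(¬C)
     = 0.8939 × 0.1506 + 0.1545 × 0.8494
     = 0.13462134 + 0.13123230
     = 0.26585364

Step 2: Apply Bayes' theorem
P(C|D) = P(D|C) × P(C) / P(D)
       = 0.13462134 / 0.26585364
       = 0.5064


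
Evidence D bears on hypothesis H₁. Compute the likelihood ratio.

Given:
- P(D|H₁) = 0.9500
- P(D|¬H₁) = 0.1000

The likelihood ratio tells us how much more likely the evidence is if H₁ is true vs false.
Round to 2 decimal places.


Likelihood Ratio (LR) = P(D|H₁) / P(D|¬H₁)

LR = 0.9500 / 0.1000
   = 9.50

The evidence is 9.50 times more likely if H₁ is true than if H₁ is false.
LR > 1, so observing D raises the odds in favor of H₁.


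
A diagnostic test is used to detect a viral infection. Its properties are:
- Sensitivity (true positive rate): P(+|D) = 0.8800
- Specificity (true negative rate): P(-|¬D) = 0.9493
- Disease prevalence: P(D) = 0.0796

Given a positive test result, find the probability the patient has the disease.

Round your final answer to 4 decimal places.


Let D = has disease, + = positive test

Given:
- P(D) = 0.0796 (prevalence)
- P(+|D) = 0.8800 (sensitivity)
- P(-|¬D) = 0.9493 (specificity)
- P(+|¬D) = 0.0507 (false positive rate = 1 - specificity)

Step 1: Find P(+)
P(+) = P(+|D)P(D) + P(+|¬D)P(¬D)
     = 0.8800 × 0.0796 + 0.0507 × 0.9204
     = 0.07004800 + 0.04666428
     = 0.11671228

Step 2: Apply Bayes' theorem for P(D|+)
P(D|+) = P(+|D)P(D) / P(+)
       = 0.07004800 / 0.11671228
       = 0.6002


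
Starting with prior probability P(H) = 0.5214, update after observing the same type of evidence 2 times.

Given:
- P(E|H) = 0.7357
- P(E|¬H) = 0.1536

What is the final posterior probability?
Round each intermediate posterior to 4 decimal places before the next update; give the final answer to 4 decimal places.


Sequential Bayesian updating:

Initial prior: P(H) = 0.5214

Update 1:
  P(E) = 0.7357 × 0.5214 + 0.1536 × 0.4786 = 0.38359398 + 0.07351296 = 0.45710694
  P(H|E) = 0.38359398 / 0.45710694 = 0.8392

Update 2:
  P(E) = 0.7357 × 0.8392 + 0.1536 × 0.1608 = 0.61739944 + 0.02469888 = 0.64209832
  P(H|E) = 0.61739944 / 0.64209832 = 0.9615

Final posterior: 0.9615


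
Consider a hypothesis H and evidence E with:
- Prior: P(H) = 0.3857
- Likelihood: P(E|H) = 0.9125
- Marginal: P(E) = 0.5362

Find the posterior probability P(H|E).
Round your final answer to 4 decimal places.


Using Bayes' theorem:

P(H|E) = P(E|H) × P(H) / P(E)
       = 0.9125 × 0.3857 / 0.5362
       = 0.35195125 / 0.5362
       = 0.6564

The evidence strengthens our belief in H.
Prior: 0.3857 → Posterior: 0.6564


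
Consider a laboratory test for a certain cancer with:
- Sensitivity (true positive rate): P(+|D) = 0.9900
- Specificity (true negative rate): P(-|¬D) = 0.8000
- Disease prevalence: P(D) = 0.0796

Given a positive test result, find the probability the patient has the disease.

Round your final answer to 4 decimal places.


Let D = has disease, + = positive test

Given:
- P(D) = 0.0796 (prevalence)
- P(+|D) = 0.9900 (sensitivity)
- P(-|¬D) = 0.8000 (specificity)
- P(+|¬D) = 0.2000 (false positive rate = 1 - specificity)

Step 1: Find P(+)
P(+) = P(+|D)P(D) + P(+|¬D)P(¬D)
     = 0.9900 × 0.0796 + 0.2000 × 0.9204
     = 0.07880400 + 0.18408000
     = 0.26288400

Step 2: Apply Bayes' theorem for P(D|+)
P(D|+) = P(+|D)P(D) / P(+)
       = 0.07880400 / 0.26288400
       = 0.2998


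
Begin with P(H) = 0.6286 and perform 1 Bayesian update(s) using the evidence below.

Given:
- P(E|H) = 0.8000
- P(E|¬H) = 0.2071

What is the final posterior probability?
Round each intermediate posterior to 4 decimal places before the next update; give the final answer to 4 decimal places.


Sequential Bayesian updating:

Initial prior: P(H) = 0.6286

Update 1:
  P(E) = 0.8000 × 0.6286 + 0.2071 × 0.3714 = 0.50288000 + 0.07691694 = 0.57979694
  P(H|E) = 0.50288000 / 0.57979694 = 0.8673

Final posterior: 0.8673


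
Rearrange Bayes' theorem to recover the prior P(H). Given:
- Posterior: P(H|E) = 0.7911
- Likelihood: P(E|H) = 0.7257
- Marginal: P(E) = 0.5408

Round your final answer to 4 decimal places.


From Bayes' theorem: P(H|E) = P(E|H) × P(H) / P(E)

Rearranging for P(H):
P(H) = P(H|E) × P(E) / P(E|H)
     = 0.7911 × 0.5408 / 0.7257
     = 0.42782688 / 0.7257
     = 0.5895


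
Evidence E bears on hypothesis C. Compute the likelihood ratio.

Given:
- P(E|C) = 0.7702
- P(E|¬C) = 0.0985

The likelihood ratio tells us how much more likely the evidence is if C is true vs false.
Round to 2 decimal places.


Likelihood Ratio (LR) = P(E|C) / P(E|¬C)

LR = 0.7702 / 0.0985
   = 7.82

The evidence is 7.82 times more likely if C is true than if C is false.
Because LR exceeds 1, E is evidence for C.


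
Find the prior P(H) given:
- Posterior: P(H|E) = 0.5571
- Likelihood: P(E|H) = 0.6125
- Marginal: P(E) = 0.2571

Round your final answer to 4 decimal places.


From Bayes' theorem: P(H|E) = P(E|H) × P(H) / P(E)

Rearranging for P(H):
P(H) = P(H|E) × P(E) / P(E|H)
     = 0.5571 × 0.2571 / 0.6125
     = 0.14323041 / 0.6125
     = 0.2338


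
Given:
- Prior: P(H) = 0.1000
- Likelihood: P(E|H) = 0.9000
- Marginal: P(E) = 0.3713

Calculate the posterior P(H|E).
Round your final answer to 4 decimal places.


Using Bayes' theorem:

P(H|E) = P(E|H) × P(H) / P(E)
       = 0.9000 × 0.1000 / 0.3713
       = 0.09000000 / 0.3713
       = 0.2424

The evidence strengthens our belief in H.
Prior: 0.1000 → Posterior: 0.2424


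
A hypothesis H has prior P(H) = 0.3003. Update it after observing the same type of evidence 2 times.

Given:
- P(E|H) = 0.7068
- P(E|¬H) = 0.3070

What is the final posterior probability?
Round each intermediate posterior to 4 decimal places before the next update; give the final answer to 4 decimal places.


Sequential Bayesian updating:

Initial prior: P(H) = 0.3003

Update 1:
  P(E) = 0.7068 × 0.3003 + 0.3070 × 0.6997 = 0.21225204 + 0.21480790 = 0.42705994
  P(H|E) = 0.21225204 / 0.42705994 = 0.4970

Update 2:
  P(E) = 0.7068 × 0.4970 + 0.3070 × 0.5030 = 0.35127960 + 0.15442100 = 0.50570060
  P(H|E) = 0.35127960 / 0.50570060 = 0.6946

Final posterior: 0.6946


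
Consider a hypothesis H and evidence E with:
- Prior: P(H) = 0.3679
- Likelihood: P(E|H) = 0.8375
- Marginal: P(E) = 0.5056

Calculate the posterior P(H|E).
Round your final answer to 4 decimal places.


Using Bayes' theorem:

P(H|E) = P(E|H) × P(H) / P(E)
       = 0.8375 × 0.3679 / 0.5056
       = 0.30811625 / 0.5056
       = 0.6094

The evidence strengthens our belief in H.
Prior: 0.3679 → Posterior: 0.6094


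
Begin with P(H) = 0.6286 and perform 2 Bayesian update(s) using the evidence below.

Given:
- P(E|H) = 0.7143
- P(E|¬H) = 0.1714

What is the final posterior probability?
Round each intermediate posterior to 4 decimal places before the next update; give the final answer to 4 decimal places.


Sequential Bayesian updating:

Initial prior: P(H) = 0.6286

Update 1:
  P(E) = 0.7143 × 0.6286 + 0.1714 × 0.3714 = 0.44900898 + 0.06365796 = 0.51266694
  P(H|E) = 0.44900898 / 0.51266694 = 0.8758

Update 2:
  P(E) = 0.7143 × 0.8758 + 0.1714 × 0.1242 = 0.62558394 + 0.02128788 = 0.64687182
  P(H|E) = 0.62558394 / 0.64687182 = 0.9671

Final posterior: 0.9671


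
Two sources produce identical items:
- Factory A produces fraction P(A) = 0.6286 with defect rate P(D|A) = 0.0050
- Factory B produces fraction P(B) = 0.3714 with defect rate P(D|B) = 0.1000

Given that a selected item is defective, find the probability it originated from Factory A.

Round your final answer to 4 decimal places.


Let A = from Factory A, D = defective

Given:
- P(A) = 0.6286, P(B) = 0.3714
- P(D|A) = 0.0050, P(D|B) = 0.1000

Step 1: Find P(D)
P(D) = P(D|A)P(A) + P(D|B)P(B)
     = 0.0050 × 0.6286 + 0.1000 × 0.3714
     = 0.00314300 + 0.03714000
     = 0.04028300

Step 2: Apply Bayes' theorem
P(A|D) = P(D|A)P(A) / P(D)
       = 0.00314300 / 0.04028300
       = 0.0780


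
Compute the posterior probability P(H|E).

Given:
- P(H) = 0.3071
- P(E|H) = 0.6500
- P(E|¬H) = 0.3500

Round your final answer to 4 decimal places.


Bayes' theorem: P(H|E) = P(E|H) × P(H) / P(E)

Step 1: Calculate P(E) using law of total probability
P(E) = P(E|H)P(H) + P(E|¬H)P(¬H)
     = 0.6500 × 0.3071 + 0.3500 × 0.6929
     = 0.19961500 + 0.24251500
     = 0.44213000

Step 2: Apply Bayes' theorem
P(H|E) = P(E|H) × P(H) / P(E)
       = 0.19961500 / 0.44213000
       = 0.4515


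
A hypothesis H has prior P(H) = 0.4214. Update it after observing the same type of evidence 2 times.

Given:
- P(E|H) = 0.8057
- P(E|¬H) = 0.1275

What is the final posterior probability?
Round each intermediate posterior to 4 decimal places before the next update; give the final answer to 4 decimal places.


Sequential Bayesian updating:

Initial prior: P(H) = 0.4214

Update 1:
  P(E) = 0.8057 × 0.4214 + 0.1275 × 0.5786 = 0.33952198 + 0.07377150 = 0.41329348
  P(H|E) = 0.33952198 / 0.41329348 = 0.8215

Update 2:
  P(E) = 0.8057 × 0.8215 + 0.1275 × 0.1785 = 0.66188255 + 0.02275875 = 0.68464130
  P(H|E) = 0.66188255 / 0.68464130 = 0.9668

Final posterior: 0.9668


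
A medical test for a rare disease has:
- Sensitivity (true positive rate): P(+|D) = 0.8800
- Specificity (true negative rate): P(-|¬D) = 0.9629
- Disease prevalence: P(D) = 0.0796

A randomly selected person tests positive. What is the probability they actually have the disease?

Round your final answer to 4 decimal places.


Let D = has disease, + = positive test

Given:
- P(D) = 0.0796 (prevalence)
- P(+|D) = 0.8800 (sensitivity)
- P(-|¬D) = 0.9629 (specificity)
- P(+|¬D) = 0.0371 (false positive rate = 1 - specificity)

Step 1: Find P(+)
P(+) = P(+|D)P(D) + P(+|¬D)P(¬D)
     = 0.8800 × 0.0796 + 0.0371 × 0.9204
     = 0.07004800 + 0.03414684
     = 0.10419484

Step 2: Apply Bayes' theorem for P(D|+)
P(D|+) = P(+|D)P(D) / P(+)
       = 0.07004800 / 0.10419484
       = 0.6723


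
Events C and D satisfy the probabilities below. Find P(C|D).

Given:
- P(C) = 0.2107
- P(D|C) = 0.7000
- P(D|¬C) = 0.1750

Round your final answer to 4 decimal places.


Bayes' theorem: P(C|D) = P(D|C) × P(C) / P(D)

Step 1: Calculate P(D) using law of total probability
P(D) = P(D|C)P(C) + P(D|¬C)P(¬C)
     = 0.7000 × 0.2107 + 0.1750 × 0.7893
     = 0.14749000 + 0.13812750
     = 0.28561750

Step 2: Apply Bayes' theorem
P(C|D) = P(D|C) × P(C) / P(D)
       = 0.14749000 / 0.28561750
       = 0.5164


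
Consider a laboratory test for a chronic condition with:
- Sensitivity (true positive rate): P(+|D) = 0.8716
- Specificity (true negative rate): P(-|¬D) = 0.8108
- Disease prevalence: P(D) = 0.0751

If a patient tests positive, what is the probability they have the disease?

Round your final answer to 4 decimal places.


Let D = has disease, + = positive test

Given:
- P(D) = 0.0751 (prevalence)
- P(+|D) = 0.8716 (sensitivity)
- P(-|¬D) = 0.8108 (specificity)
- P(+|¬D) = 0.1892 (false positive rate = 1 - specificity)

Step 1: Find P(+)
P(+) = P(+|D)P(D) + P(+|¬D)P(¬D)
     = 0.8716 × 0.0751 + 0.1892 × 0.9249
     = 0.06545716 + 0.17499108
     = 0.24044824

Step 2: Apply Bayes' theorem for P(D|+)
P(D|+) = P(+|D)P(D) / P(+)
       = 0.06545716 / 0.24044824
       = 0.2722


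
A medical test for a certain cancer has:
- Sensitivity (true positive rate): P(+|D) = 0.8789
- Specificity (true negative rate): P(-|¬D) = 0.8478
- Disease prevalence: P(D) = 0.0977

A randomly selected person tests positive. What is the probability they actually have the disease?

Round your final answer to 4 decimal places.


Let D = has disease, + = positive test

Given:
- P(D) = 0.0977 (prevalence)
- P(+|D) = 0.8789 (sensitivity)
- P(-|¬D) = 0.8478 (specificity)
- P(+|¬D) = 0.1522 (false positive rate = 1 - specificity)

Step 1: Find P(+)
P(+) = P(+|D)P(D) + P(+|¬D)P(¬D)
     = 0.8789 × 0.0977 + 0.1522 × 0.9023
     = 0.08586853 + 0.13733006
     = 0.22319859

Step 2: Apply Bayes' theorem for P(D|+)
P(D|+) = P(+|D)P(D) / P(+)
       = 0.08586853 / 0.22319859
       = 0.3847


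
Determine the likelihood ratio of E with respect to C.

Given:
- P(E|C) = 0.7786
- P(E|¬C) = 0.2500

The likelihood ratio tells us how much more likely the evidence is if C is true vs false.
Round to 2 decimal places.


Likelihood Ratio (LR) = P(E|C) / P(E|¬C)

LR = 0.7786 / 0.2500
   = 3.11

The evidence is 3.11 times more likely if C is true than if C is false.
LR > 1, so observing E raises the odds in favor of C.


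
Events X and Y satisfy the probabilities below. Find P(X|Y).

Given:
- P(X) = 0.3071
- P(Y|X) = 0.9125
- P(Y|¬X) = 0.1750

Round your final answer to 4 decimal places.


Bayes' theorem: P(X|Y) = P(Y|X) × P(X) / P(Y)

Step 1: Calculate P(Y) using law of total probability
P(Y) = P(Y|X)P(X) + P(Y|¬X)P(¬X)
     = 0.9125 × 0.3071 + 0.1750 × 0.6929
     = 0.28022875 + 0.12125750
     = 0.40148625

Step 2: Apply Bayes' theorem
P(X|Y) = P(Y|X) × P(X) / P(Y)
       = 0.28022875 / 0.40148625
       = 0.6980


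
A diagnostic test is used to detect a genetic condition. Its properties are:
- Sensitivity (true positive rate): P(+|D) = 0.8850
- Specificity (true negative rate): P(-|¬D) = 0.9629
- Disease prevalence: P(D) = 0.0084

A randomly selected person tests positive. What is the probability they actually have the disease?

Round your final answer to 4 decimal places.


Let D = has disease, + = positive test

Given:
- P(D) = 0.0084 (prevalence)
- P(+|D) = 0.8850 (sensitivity)
- P(-|¬D) = 0.9629 (specificity)
- P(+|¬D) = 0.0371 (false positive rate = 1 - specificity)

Step 1: Find P(+)
P(+) = P(+|D)P(D) + P(+|¬D)P(¬D)
     = 0.8850 × 0.0084 + 0.0371 × 0.9916
     = 0.00743400 + 0.03678836
     = 0.04422236

Step 2: Apply Bayes' theorem for P(D|+)
P(D|+) = P(+|D)P(D) / P(+)
       = 0.00743400 / 0.04422236
       = 0.1681


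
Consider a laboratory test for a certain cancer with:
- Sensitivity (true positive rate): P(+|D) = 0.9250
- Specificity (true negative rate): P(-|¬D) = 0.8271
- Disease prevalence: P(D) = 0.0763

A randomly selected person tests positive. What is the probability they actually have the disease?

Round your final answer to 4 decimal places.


Let D = has disease, + = positive test

Given:
- P(D) = 0.0763 (prevalence)
- P(+|D) = 0.9250 (sensitivity)
- P(-|¬D) = 0.8271 (specificity)
- P(+|¬D) = 0.1729 (false positive rate = 1 - specificity)

Step 1: Find P(+)
P(+) = P(+|D)P(D) + P(+|¬D)P(¬D)
     = 0.9250 × 0.0763 + 0.1729 × 0.9237
     = 0.07057750 + 0.15970773
     = 0.23028523

Step 2: Apply Bayes' theorem for P(D|+)
P(D|+) = P(+|D)P(D) / P(+)
       = 0.07057750 / 0.23028523
       = 0.3065


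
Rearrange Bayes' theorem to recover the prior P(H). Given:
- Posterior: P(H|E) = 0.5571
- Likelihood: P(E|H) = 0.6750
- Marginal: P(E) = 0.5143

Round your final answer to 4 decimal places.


From Bayes' theorem: P(H|E) = P(E|H) × P(H) / P(E)

Rearranging for P(H):
P(H) = P(H|E) × P(E) / P(E|H)
     = 0.5571 × 0.5143 / 0.6750
     = 0.28651653 / 0.6750
     = 0.4245


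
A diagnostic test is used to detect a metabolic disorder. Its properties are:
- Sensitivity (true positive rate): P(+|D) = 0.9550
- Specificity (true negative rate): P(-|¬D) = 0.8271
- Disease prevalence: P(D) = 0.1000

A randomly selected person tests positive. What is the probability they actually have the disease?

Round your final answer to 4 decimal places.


Let D = has disease, + = positive test

Given:
- P(D) = 0.1000 (prevalence)
- P(+|D) = 0.9550 (sensitivity)
- P(-|¬D) = 0.8271 (specificity)
- P(+|¬D) = 0.1729 (false positive rate = 1 - specificity)

Step 1: Find P(+)
P(+) = P(+|D)P(D) + P(+|¬D)P(¬D)
     = 0.9550 × 0.1000 + 0.1729 × 0.9000
     = 0.09550000 + 0.15561000
     = 0.25111000

Step 2: Apply Bayes' theorem for P(D|+)
P(D|+) = P(+|D)P(D) / P(+)
       = 0.09550000 / 0.25111000
       = 0.3803


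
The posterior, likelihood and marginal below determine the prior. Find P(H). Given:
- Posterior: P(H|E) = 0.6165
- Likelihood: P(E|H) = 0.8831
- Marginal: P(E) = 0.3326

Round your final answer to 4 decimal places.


From Bayes' theorem: P(H|E) = P(E|H) × P(H) / P(E)

Rearranging for P(H):
P(H) = P(H|E) × P(E) / P(E|H)
     = 0.6165 × 0.3326 / 0.8831
     = 0.20504790 / 0.8831
     = 0.2322


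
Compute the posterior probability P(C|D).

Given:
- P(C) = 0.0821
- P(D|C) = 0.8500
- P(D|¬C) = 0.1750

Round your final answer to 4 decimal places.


Bayes' theorem: P(C|D) = P(D|C) × P(C) / P(D)

Step 1: Calculate P(D) using law of total probability
P(D) = P(D|C)P(C) + P(D|¬C)P(¬C)
     = 0.8500 × 0.0821 + 0.1750 × 0.9179
     = 0.06978500 + 0.16063250
     = 0.23041750

Step 2: Apply Bayes' theorem
P(C|D) = P(D|C) × P(C) / P(D)
       = 0.06978500 / 0.23041750
       = 0.3029


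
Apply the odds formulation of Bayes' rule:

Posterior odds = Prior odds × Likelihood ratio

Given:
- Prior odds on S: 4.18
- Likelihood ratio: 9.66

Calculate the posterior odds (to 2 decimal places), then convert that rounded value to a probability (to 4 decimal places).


Step 1: Calculate posterior odds
Posterior odds = Prior odds × LR
               = 4.18 × 9.66
               = 40.38

Step 2: Convert to probability
P(S|E) = Posterior odds / (1 + Posterior odds)
       = 40.38 / (1 + 40.38)
       = 40.38 / 41.38
       = 0.9758

The evidence increased P(S) from 0.8069 to 0.9758.


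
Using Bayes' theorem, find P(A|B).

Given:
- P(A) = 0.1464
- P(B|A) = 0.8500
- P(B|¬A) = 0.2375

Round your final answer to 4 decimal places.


Bayes' theorem: P(A|B) = P(B|A) × P(A) / P(B)

Step 1: Calculate P(B) using law of total probability
P(B) = P(B|A)P(A) + P(B|¬A)P(¬A)
     = 0.8500 × 0.1464 + 0.2375 × 0.8536
     = 0.12444000 + 0.20273000
     = 0.32717000

Step 2: Apply Bayes' theorem
P(A|B) = P(B|A) × P(A) / P(B)
       = 0.12444000 / 0.32717000
       = 0.3804


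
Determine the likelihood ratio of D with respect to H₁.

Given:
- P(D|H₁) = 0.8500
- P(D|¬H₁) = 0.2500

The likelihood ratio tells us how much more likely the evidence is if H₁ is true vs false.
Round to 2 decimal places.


Likelihood Ratio (LR) = P(D|H₁) / P(D|¬H₁)

LR = 0.8500 / 0.2500
   = 3.40

The evidence is 3.40 times more likely if H₁ is true than if H₁ is false.
Since LR > 1, the evidence supports H₁ over ¬H₁.


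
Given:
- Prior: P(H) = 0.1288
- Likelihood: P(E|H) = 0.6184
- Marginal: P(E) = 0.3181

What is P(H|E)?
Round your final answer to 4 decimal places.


Using Bayes' theorem:

P(H|E) = P(E|H) × P(H) / P(E)
       = 0.6184 × 0.1288 / 0.3181
       = 0.07964992 / 0.3181
       = 0.2504

The evidence strengthens our belief in H.
Prior: 0.1288 → Posterior: 0.2504


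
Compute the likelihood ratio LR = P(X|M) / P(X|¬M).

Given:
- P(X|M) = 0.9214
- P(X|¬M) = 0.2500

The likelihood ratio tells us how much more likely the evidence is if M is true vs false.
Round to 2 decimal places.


Likelihood Ratio (LR) = P(X|M) / P(X|¬M)

LR = 0.9214 / 0.2500
   = 3.69

The evidence is 3.69 times more likely if M is true than if M is false.
Because LR exceeds 1, X is evidence for M.


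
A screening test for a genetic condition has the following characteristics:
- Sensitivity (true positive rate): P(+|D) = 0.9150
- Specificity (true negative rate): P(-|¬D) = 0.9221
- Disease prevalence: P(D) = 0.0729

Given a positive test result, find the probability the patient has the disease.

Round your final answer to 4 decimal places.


Let D = has disease, + = positive test

Given:
- P(D) = 0.0729 (prevalence)
- P(+|D) = 0.9150 (sensitivity)
- P(-|¬D) = 0.9221 (specificity)
- P(+|¬D) = 0.0779 (false positive rate = 1 - specificity)

Step 1: Find P(+)
P(+) = P(+|D)P(D) + P(+|¬D)P(¬D)
     = 0.9150 × 0.0729 + 0.0779 × 0.9271
     = 0.06670350 + 0.07222109
     = 0.13892459

Step 2: Apply Bayes' theorem for P(D|+)
P(D|+) = P(+|D)P(D) / P(+)
       = 0.06670350 / 0.13892459
       = 0.4801


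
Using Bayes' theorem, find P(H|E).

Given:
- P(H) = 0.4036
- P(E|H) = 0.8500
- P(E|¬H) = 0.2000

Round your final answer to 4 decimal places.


Bayes' theorem: P(H|E) = P(E|H) × P(H) / P(E)

Step 1: Calculate P(E) using law of total probability
P(E) = P(E|H)P(H) + P(E|¬H)P(¬H)
     = 0.8500 × 0.4036 + 0.2000 × 0.5964
     = 0.34306000 + 0.11928000
     = 0.46234000

Step 2: Apply Bayes' theorem
P(H|E) = P(E|H) × P(H) / P(E)
       = 0.34306000 / 0.46234000
       = 0.7420


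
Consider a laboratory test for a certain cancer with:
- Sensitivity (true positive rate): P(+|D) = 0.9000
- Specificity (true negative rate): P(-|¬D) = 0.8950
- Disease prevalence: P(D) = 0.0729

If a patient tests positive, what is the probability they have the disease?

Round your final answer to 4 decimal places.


Let D = has disease, + = positive test

Given:
- P(D) = 0.0729 (prevalence)
- P(+|D) = 0.9000 (sensitivity)
- P(-|¬D) = 0.8950 (specificity)
- P(+|¬D) = 0.1050 (false positive rate = 1 - specificity)

Step 1: Find P(+)
P(+) = P(+|D)P(D) + P(+|¬D)P(¬D)
     = 0.9000 × 0.0729 + 0.1050 × 0.9271
     = 0.06561000 + 0.09734550
     = 0.16295550

Step 2: Apply Bayes' theorem for P(D|+)
P(D|+) = P(+|D)P(D) / P(+)
       = 0.06561000 / 0.16295550
       = 0.4026


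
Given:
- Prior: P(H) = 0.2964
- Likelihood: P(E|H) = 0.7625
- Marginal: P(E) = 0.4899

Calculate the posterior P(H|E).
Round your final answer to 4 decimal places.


Using Bayes' theorem:

P(H|E) = P(E|H) × P(H) / P(E)
       = 0.7625 × 0.2964 / 0.4899
       = 0.22600500 / 0.4899
       = 0.4613

The evidence strengthens our belief in H.
Prior: 0.2964 → Posterior: 0.4613


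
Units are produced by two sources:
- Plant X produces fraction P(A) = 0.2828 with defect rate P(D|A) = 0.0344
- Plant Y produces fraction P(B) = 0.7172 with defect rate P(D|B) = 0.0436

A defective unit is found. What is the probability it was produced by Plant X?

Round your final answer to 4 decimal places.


Let A = from Plant X, D = defective

Given:
- P(A) = 0.2828, P(B) = 0.7172
- P(D|A) = 0.0344, P(D|B) = 0.0436

Step 1: Find P(D)
P(D) = P(D|A)P(A) + P(D|B)P(B)
     = 0.0344 × 0.2828 + 0.0436 × 0.7172
     = 0.00972832 + 0.03126992
     = 0.04099824

Step 2: Apply Bayes' theorem
P(A|D) = P(D|A)P(A) / P(D)
       = 0.00972832 / 0.04099824
       = 0.2373


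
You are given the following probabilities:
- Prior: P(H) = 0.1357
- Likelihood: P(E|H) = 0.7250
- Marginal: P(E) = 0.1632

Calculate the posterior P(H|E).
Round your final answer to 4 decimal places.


Using Bayes' theorem:

P(H|E) = P(E|H) × P(H) / P(E)
       = 0.7250 × 0.1357 / 0.1632
       = 0.09838250 / 0.1632
       = 0.6028

The evidence strengthens our belief in H.
Prior: 0.1357 → Posterior: 0.6028


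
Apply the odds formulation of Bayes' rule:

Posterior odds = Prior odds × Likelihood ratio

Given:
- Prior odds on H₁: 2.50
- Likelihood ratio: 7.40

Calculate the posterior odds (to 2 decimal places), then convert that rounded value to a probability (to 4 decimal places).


Step 1: Calculate posterior odds
Posterior odds = Prior odds × LR
               = 2.50 × 7.40
               = 18.50

Step 2: Convert to probability
P(H₁|E) = Posterior odds / (1 + Posterior odds)
       = 18.50 / (1 + 18.50)
       = 18.50 / 19.50
       = 0.9487

The evidence increased P(H₁) from 0.7143 to 0.9487.


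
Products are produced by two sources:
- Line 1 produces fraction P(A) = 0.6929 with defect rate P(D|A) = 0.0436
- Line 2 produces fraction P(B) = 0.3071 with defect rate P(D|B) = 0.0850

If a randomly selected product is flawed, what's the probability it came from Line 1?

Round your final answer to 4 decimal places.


Let A = from Line 1, D = flawed

Given:
- P(A) = 0.6929, P(B) = 0.3071
- P(D|A) = 0.0436, P(D|B) = 0.0850

Step 1: Find P(D)
P(D) = P(D|A)P(A) + P(D|B)P(B)
     = 0.0436 × 0.6929 + 0.0850 × 0.3071
     = 0.03021044 + 0.02610350
     = 0.05631394

Step 2: Apply Bayes' theorem
P(A|D) = P(D|A)P(A) / P(D)
       = 0.03021044 / 0.05631394
       = 0.5365


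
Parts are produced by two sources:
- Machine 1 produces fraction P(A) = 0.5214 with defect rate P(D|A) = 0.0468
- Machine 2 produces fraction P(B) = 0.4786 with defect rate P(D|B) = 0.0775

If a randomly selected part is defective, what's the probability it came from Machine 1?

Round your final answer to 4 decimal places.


Let A = from Machine 1, D = defective

Given:
- P(A) = 0.5214, P(B) = 0.4786
- P(D|A) = 0.0468, P(D|B) = 0.0775

Step 1: Find P(D)
P(D) = P(D|A)P(A) + P(D|B)P(B)
     = 0.0468 × 0.5214 + 0.0775 × 0.4786
     = 0.02440152 + 0.03709150
     = 0.06149302

Step 2: Apply Bayes' theorem
P(A|D) = P(D|A)P(A) / P(D)
       = 0.02440152 / 0.06149302
       = 0.3968


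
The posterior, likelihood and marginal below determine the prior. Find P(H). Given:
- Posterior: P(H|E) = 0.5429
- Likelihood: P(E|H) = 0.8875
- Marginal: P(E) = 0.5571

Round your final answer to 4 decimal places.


From Bayes' theorem: P(H|E) = P(E|H) × P(H) / P(E)

Rearranging for P(H):
P(H) = P(H|E) × P(E) / P(E|H)
     = 0.5429 × 0.5571 / 0.8875
     = 0.30244959 / 0.8875
     = 0.3408


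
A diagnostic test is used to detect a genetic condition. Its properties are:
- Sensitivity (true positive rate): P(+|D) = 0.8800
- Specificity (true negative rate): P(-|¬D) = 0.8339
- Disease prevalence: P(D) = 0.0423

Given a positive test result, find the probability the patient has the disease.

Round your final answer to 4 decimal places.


Let D = has disease, + = positive test

Given:
- P(D) = 0.0423 (prevalence)
- P(+|D) = 0.8800 (sensitivity)
- P(-|¬D) = 0.8339 (specificity)
- P(+|¬D) = 0.1661 (false positive rate = 1 - specificity)

Step 1: Find P(+)
P(+) = P(+|D)P(D) + P(+|¬D)P(¬D)
     = 0.8800 × 0.0423 + 0.1661 × 0.9577
     = 0.03722400 + 0.15907397
     = 0.19629797

Step 2: Apply Bayes' theorem for P(D|+)
P(D|+) = P(+|D)P(D) / P(+)
       = 0.03722400 / 0.19629797
       = 0.1896
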